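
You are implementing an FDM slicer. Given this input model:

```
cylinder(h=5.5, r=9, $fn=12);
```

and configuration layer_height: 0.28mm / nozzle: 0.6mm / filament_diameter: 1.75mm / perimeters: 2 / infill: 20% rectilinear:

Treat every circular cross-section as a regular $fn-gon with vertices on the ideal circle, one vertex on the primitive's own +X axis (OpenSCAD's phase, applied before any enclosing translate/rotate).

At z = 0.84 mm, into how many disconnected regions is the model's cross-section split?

1

At z = 0.84 mm: the r=9 cylinder gives a regular 12-gon of circumradius 9 (constant along its height). The result has 1 disconnected region.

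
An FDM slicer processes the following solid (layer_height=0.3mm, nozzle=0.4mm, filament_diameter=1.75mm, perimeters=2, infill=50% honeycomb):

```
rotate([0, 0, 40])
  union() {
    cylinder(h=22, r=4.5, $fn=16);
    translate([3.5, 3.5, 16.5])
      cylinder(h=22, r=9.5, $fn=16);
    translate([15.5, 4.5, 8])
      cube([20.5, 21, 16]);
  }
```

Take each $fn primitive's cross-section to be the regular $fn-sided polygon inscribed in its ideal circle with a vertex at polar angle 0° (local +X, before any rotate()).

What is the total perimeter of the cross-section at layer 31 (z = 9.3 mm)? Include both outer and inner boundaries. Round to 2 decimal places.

111.09 mm

At z = 9.3 mm: the r=4.5 cylinder gives a regular 16-gon of circumradius 4.5 (constant along its height) (perimeter = 2·16·4.500·sin(180°/16) = 28.09 mm); the cylinder at (3.5, 3.5) is absent (z outside [16.5, 38.5]); the 20.5×21 cube at (15.5, 4.5) contributes its full rectangle (perimeter 83.00 mm); Combining (union): the 2 present regions are separate (no shared area or edge), so areas and boundary lengths simply add and each stays a separate island — boundary = 111.09 mm; (whole slice rotated 40° about Z — lengths, areas and connectivity unchanged). Overall, the cross-section has 2 separate islands. Total boundary length (outer) = 111.09 mm.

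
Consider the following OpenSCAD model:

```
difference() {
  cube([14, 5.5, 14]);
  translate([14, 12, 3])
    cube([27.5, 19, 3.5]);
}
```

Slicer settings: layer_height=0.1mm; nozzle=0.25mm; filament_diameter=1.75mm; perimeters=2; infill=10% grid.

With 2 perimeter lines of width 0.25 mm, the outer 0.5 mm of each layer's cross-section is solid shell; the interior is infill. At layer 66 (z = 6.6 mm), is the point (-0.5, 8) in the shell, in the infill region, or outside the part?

At z = 6.6 mm: the cube (footprint 14×5.5) is included at this height; the cube at (14, 12) is not intersected at this z (z outside [3, 6.5]); After the difference (first − rest): none of the subtracted shapes is present at this height, so the 14×5.5 cube is unchanged — 1 connected region. Overall, the cross-section is a single solid region. The nearest boundary edge runs (14.00, 5.50)→(0.00, 5.50); distance from the point to it = 2.55 mm. The point is not inside any of the regions above, so it lies outside the cross-section (2.55 mm from the nearest boundary).

outside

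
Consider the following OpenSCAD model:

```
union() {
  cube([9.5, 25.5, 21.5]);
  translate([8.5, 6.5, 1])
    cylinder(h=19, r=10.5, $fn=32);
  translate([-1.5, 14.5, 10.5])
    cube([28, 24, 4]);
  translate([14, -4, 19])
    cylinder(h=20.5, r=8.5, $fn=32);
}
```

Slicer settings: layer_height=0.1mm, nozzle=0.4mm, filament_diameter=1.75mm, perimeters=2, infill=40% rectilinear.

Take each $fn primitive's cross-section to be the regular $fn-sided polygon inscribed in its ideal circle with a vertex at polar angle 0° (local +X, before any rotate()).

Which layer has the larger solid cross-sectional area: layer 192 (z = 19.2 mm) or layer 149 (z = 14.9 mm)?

layer 192 (z = 19.2 mm)

Layer 192 (z = 19.2): the cube (footprint 9.5×25.5) is included at this height (area 242.25 mm²); the r=10.5 cylinder at (8.5, 6.5) gives a regular 32-gon of circumradius 10.5 (constant along its height) (area = (32/2)·10.500²·sin(360°/32) = 344.14 mm²); the cube at (-1.5, 14.5) is absent (z outside [10.5, 14.5]); the r=8.5 cylinder at (14, -4) contributes a regular 32-gon of circumradius 8.5 (area = (32/2)·8.500²·sin(360°/32) = 225.52 mm²); Combining (union): the regions partially overlap — summed areas 811.91 mm² minus the doubly-counted overlap 222.18 mm² gives 589.73 mm² — area = 589.73 mm². So its area = 589.73 mm². Layer 149 (z = 14.9): the cube (footprint 9.5×25.5) is included at this height (area 242.25 mm²); the r=10.5 cylinder at (8.5, 6.5) gives a regular 32-gon of circumradius 10.5 (constant along its height) (area = (32/2)·10.500²·sin(360°/32) = 344.14 mm²); the cube at (-1.5, 14.5) is not intersected at this z (z outside [10.5, 14.5]); the cylinder at (14, -4) does not reach this height (z outside [19, 39.5]); Taking the union: the regions partially overlap — summed areas 586.39 mm² minus the doubly-counted overlap 150.00 mm² gives 436.39 mm² — area = 436.39 mm². So its area = 436.39 mm². Layer 192 is larger (589.73 vs 436.39 mm²).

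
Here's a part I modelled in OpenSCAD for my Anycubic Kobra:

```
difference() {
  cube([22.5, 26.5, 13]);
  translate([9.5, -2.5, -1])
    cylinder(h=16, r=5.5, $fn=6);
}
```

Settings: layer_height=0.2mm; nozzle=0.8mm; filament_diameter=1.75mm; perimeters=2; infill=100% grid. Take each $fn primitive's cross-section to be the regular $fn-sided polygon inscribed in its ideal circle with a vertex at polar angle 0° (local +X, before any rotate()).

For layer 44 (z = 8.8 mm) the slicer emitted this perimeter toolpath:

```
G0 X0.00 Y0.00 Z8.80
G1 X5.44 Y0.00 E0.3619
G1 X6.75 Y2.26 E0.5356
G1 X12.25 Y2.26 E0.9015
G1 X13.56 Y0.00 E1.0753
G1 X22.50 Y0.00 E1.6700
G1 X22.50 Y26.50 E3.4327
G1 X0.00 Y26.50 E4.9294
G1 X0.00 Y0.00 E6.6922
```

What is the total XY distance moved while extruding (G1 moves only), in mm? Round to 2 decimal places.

Sum the Euclidean lengths of each G1 segment: total = 100.60 mm.

100.60 mm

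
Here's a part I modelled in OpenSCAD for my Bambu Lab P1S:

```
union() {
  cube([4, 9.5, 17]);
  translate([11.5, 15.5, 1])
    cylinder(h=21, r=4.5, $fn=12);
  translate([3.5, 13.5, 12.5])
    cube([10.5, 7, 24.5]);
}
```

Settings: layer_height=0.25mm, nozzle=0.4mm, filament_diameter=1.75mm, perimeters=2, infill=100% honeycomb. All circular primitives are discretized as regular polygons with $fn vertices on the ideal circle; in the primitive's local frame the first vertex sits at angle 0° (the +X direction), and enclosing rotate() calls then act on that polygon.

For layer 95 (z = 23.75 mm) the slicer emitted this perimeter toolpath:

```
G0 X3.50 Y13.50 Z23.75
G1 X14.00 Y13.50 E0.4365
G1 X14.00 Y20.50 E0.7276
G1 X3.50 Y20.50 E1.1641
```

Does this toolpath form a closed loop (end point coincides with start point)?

Start point (G0): (3.50, 13.50). End point (last G1): the path does not return to the start — open.

no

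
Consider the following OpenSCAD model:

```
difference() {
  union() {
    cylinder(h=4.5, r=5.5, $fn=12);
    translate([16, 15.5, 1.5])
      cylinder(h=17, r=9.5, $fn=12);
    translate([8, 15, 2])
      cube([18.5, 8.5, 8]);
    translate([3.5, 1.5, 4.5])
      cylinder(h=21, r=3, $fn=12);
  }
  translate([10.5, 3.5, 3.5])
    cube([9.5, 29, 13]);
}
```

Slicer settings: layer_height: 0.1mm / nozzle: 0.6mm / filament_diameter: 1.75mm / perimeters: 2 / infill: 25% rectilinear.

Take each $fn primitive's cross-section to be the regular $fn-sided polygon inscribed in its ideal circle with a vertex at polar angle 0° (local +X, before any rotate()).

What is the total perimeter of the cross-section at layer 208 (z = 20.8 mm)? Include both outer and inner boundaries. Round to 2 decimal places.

At z = 20.8 mm: the cylinder does not reach this height (z outside [0, 4.5]); the cylinder at (16, 15.5) does not reach this height (z outside [1.5, 18.5]); the cube at (8, 15) is not intersected at this z (z outside [2, 10]); the r=3 cylinder at (3.5, 1.5) gives a regular 12-gon of circumradius 3 (constant along its height) (perimeter = 2·12·3.000·sin(180°/12) = 18.63 mm); Combining (union): only the r=3 cylinder at (3.5, 1.5) is present, so the union is just that shape — boundary = 18.63 mm; the cube at (10.5, 3.5) is not intersected at this z (z outside [3.5, 16.5]); Taking the first minus the rest: none of the subtracted shapes is present at this height, so that combined region is unchanged — boundary = 18.63 mm. Overall, the cross-section is a single solid region. Total boundary length (outer) = 18.63 mm.

18.63 mm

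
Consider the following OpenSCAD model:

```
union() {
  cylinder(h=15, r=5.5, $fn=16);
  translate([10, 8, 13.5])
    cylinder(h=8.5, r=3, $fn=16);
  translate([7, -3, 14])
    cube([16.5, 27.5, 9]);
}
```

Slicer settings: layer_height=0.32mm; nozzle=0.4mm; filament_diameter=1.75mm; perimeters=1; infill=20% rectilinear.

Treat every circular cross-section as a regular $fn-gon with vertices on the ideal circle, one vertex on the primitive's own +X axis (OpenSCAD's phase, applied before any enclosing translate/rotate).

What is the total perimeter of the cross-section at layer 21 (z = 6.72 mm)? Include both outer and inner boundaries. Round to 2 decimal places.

34.34 mm

At z = 6.72 mm: the r=5.5 cylinder gives a regular 16-gon of circumradius 5.5 (constant along its height) (perimeter = 2·16·5.500·sin(180°/16) = 34.34 mm); the cylinder at (10, 8) is not intersected at this z (z outside [13.5, 22]); the cube at (7, -3) is not intersected at this z (z outside [14, 23]); Combining (union): only the r=5.5 cylinder is present, so the union is just that shape — boundary = 34.34 mm. Overall, the cross-section is a single solid region. Total boundary length (outer) = 34.34 mm.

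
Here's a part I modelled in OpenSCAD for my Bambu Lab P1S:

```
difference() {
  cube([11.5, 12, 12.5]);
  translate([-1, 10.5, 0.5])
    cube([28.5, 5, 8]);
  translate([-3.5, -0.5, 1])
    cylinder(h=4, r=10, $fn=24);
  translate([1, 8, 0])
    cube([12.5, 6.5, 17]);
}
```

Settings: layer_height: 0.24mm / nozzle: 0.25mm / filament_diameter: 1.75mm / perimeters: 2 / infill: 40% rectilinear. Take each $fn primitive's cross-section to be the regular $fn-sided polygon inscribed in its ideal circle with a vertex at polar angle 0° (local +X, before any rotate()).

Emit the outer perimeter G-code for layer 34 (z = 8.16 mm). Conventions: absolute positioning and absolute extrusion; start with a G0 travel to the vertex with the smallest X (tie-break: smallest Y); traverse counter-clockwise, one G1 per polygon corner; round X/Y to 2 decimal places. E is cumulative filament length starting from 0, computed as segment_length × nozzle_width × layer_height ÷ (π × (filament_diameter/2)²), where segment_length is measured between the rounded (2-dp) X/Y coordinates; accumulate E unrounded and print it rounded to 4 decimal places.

At z = 8.16 mm: the 11.5×12 cube contributes its full rectangle; the 28.5×5 cube at (-1, 10.5) contributes its full rectangle; the cylinder at (-3.5, -0.5) is absent (z outside [1, 5]); the cube at (1, 8) is present — its section is the full 12.5×6.5 rectangle; Taking the first minus the rest: starting from the 11.5×12 cube, the 28.5×5 cube at (-1, 10.5) partially overlaps it — only the 17.25 mm² overlap (of its 142.50 mm²) is removed, clipping the outline; the 12.5×6.5 cube at (1, 8) partially overlaps it — only the 26.25 mm² overlap (of its 81.25 mm²) is removed, clipping the outline — 1 connected region. The outline is a single polygon with 6 vertices. Extrusion per mm of travel: 0.25 × 0.24 / (π × 0.875²) = 0.024945. Accumulating E over each segment gives final E = 1.0976.

G0 X0.00 Y0.00 Z8.16
G1 X11.50 Y0.00 E0.2869
G1 X11.50 Y8.00 E0.4864
G1 X1.00 Y8.00 E0.7484
G1 X1.00 Y10.50 E0.8107
G1 X0.00 Y10.50 E0.8357
G1 X0.00 Y0.00 E1.0976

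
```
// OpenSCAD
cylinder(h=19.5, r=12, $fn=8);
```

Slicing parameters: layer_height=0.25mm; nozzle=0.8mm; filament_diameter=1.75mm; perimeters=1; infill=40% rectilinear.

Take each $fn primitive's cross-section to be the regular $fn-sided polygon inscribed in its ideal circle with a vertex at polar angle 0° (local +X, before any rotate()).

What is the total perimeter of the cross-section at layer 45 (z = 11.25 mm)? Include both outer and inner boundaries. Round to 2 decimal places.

At z = 11.25 mm: the r=12 cylinder gives a regular 8-gon of circumradius 12 (constant along its height) (perimeter = 2·8·12.000·sin(180°/8) = 73.48 mm). Overall, the cross-section is a single solid region. Total boundary length (outer) = 73.48 mm.

73.48 mm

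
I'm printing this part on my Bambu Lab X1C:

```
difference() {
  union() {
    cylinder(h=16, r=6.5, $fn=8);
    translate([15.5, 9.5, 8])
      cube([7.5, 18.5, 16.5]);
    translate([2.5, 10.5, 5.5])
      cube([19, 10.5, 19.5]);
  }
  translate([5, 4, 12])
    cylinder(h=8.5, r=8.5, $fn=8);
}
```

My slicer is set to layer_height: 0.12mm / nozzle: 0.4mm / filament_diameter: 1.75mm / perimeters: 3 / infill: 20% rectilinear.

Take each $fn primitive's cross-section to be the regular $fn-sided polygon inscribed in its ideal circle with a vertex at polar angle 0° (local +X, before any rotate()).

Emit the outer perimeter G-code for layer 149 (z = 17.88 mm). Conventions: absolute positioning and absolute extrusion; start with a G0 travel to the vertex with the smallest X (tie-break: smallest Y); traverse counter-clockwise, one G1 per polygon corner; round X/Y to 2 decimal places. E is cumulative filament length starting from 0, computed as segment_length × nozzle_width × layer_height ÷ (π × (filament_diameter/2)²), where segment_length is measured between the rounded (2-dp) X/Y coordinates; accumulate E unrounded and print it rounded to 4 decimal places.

At z = 17.88 mm: the cylinder is absent (z outside [0, 16]); the cube at (15.5, 9.5) (footprint 7.5×18.5) is included at this height; the 19×10.5 cube at (2.5, 10.5) contributes its full rectangle; Combining (union): the regions partially overlap (shared area 63.00 mm²), so overlapping operands fuse into one piece — 1 connected region; the r=8.5 cylinder at (5, 4) contributes a regular 8-gon of circumradius 8.5; Subtracting the remaining from the first: starting from that combined region, the r=8.5 cylinder at (5, 4) partially overlaps it — only the 8.53 mm² overlap (of its 204.35 mm²) is removed, clipping the outline — 1 connected region. The outline is a single polygon with 10 vertices. Extrusion per mm of travel: 0.4 × 0.12 / (π × 0.875²) = 0.019956. Accumulating E over each segment gives final E = 1.5495.

G0 X2.50 Y11.46 Z17.88
G1 X5.00 Y12.50 E0.0540
G1 X9.83 Y10.50 E0.1584
G1 X15.50 Y10.50 E0.2715
G1 X15.50 Y9.50 E0.2915
G1 X23.00 Y9.50 E0.4411
G1 X23.00 Y28.00 E0.8103
G1 X15.50 Y28.00 E0.9600
G1 X15.50 Y21.00 E1.0997
G1 X2.50 Y21.00 E1.3591
G1 X2.50 Y11.46 E1.5495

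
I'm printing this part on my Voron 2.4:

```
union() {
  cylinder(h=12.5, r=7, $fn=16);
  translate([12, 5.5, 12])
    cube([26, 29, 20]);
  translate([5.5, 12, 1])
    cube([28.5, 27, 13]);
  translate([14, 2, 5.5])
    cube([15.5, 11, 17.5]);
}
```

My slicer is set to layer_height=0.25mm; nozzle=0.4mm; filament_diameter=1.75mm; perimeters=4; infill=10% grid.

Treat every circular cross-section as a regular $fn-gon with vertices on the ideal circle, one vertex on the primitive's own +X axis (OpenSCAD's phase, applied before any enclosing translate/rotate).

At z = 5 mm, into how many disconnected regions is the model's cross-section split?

At z = 5 mm: the r=7 cylinder gives a regular 16-gon of circumradius 7 (constant along its height); the cube at (12, 5.5) is absent (z outside [12, 32]); the cube at (5.5, 12) is present — its section is the full 28.5×27 rectangle; the cube at (14, 2) does not reach this height (z outside [5.5, 23]); Taking the union: the 2 present regions are separate (no shared area or edge), so areas and boundary lengths simply add and each stays a separate island — 2 connected regions. The result has 2 disconnected regions.

2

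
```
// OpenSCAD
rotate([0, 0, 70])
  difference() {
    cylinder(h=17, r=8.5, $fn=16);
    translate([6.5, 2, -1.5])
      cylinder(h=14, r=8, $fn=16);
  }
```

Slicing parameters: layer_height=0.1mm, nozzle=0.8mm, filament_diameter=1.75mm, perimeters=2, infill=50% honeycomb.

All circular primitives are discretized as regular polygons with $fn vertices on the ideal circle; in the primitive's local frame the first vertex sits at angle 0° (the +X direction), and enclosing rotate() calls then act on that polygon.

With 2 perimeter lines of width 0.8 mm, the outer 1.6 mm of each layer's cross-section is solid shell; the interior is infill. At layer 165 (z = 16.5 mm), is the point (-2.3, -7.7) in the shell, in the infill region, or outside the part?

At z = 16.5 mm: the r=8.5 cylinder gives a regular 16-gon of circumradius 8.5 (constant along its height); the cylinder at (6.5, 2) does not reach this height (z outside [-1.5, 12.5]); Taking the first minus the rest: none of the subtracted shapes is present at this height, so the r=8.5 cylinder is unchanged — 1 connected region; (whole slice rotated 70° about Z — lengths, areas and connectivity unchanged). Overall, the cross-section is a single solid region. Undo the 70° rotation: the query point maps to (-8.022, -0.472) in the un-rotated model frame. The nearest boundary edge runs (-8.50, 0.00)→(-7.85, -3.25); distance from the point to it = 0.38 mm. The point is inside the cross-section, 0.38 mm from the nearest boundary — within the 1.6 mm shell band (2 × 0.8).

shell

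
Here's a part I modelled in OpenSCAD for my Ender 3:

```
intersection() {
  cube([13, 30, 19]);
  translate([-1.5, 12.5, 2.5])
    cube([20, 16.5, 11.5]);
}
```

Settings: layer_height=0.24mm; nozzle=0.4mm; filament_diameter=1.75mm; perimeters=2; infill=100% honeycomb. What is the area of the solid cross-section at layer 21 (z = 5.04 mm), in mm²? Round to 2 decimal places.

214.50 mm²

At z = 5.04 mm: the 13×30 cube contributes its full rectangle (area 390.00 mm²); the cube at (-1.5, 12.5) (footprint 20×16.5) is included at this height (area 330.00 mm²); Taking the intersection: the 20×16.5 cube at (-1.5, 12.5) partially overlaps the 13×30 cube; clipping to the common part keeps 214.50 mm² — area = 214.50 mm². Overall, the cross-section is a single solid region. Net area = 214.50 mm².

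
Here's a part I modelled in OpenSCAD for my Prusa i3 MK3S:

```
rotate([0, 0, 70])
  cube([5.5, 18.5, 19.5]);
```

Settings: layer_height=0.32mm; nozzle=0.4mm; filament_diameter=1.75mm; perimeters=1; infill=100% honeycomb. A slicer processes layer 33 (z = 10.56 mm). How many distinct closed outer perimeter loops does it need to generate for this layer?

1

At z = 10.56 mm: the cube is present — its section is the full 5.5×18.5 rectangle; (whole slice rotated 70° about Z — lengths, areas and connectivity unchanged). The result has 1 disconnected region.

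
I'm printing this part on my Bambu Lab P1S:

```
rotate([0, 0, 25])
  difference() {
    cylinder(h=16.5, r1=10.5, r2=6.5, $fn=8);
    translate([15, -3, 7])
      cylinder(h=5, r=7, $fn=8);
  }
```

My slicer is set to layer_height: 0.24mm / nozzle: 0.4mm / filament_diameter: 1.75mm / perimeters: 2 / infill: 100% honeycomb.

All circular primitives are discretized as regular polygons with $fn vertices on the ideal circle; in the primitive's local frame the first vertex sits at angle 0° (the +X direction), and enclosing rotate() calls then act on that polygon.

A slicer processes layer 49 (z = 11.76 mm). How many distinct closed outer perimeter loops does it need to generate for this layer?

At z = 11.76 mm: the cone (r1=10.5→r2=6.5) has section circumradius 7.649 here — a regular 8-gon; the r=7 cylinder at (15, -3) contributes a regular 8-gon of circumradius 7; After the difference (first − rest): starting from the cone, the r=7 cylinder at (15, -3) misses the remaining region (no effect) — 1 connected region; (rotated 25° about Z; rotation is an isometry so areas/perimeters/island counts are preserved). The result has 1 disconnected region.

1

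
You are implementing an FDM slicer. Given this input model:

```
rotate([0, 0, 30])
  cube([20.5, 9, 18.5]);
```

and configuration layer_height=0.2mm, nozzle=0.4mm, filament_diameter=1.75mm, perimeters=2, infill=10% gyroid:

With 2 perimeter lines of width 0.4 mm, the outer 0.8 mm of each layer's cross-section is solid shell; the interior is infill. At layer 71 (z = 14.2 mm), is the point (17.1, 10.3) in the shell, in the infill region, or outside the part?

shell

At z = 14.2 mm: the cube (footprint 20.5×9) is included at this height; (rotated 30° about Z; rotation is an isometry so areas/perimeters/island counts are preserved). Overall, the cross-section is a single solid region. Undo the 30° rotation: the query point maps to (19.959, 0.370) in the un-rotated model frame. The nearest boundary edge runs (0.00, 0.00)→(20.50, 0.00); distance from the point to it = 0.37 mm. The point is inside the cross-section, 0.37 mm from the nearest boundary — within the 0.8 mm shell band (2 × 0.4).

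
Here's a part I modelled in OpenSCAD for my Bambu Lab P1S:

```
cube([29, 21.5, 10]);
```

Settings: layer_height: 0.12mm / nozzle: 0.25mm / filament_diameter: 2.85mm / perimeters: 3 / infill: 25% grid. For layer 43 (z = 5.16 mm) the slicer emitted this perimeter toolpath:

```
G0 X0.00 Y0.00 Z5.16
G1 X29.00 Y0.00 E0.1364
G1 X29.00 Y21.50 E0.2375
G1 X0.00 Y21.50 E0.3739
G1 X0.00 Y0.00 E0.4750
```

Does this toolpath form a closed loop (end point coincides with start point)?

Start point (G0): (0.00, 0.00). End point (last G1): the path returns to the start — closed.

yes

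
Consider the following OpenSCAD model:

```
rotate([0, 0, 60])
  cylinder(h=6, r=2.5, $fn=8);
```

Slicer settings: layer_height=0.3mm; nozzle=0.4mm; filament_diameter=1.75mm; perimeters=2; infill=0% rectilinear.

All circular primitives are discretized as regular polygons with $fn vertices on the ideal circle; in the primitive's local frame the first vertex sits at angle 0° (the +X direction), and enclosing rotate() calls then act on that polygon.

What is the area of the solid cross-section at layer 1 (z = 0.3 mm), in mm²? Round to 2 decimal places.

At z = 0.3 mm: the cylinder: section is a regular 8-gon, circumradius r=2.5 (area = (8/2)·2.500²·sin(360°/8) = 17.68 mm²); (whole slice rotated 60° about Z — lengths, areas and connectivity unchanged). Overall, the cross-section is a single solid region. Net area = 17.68 mm².

17.68 mm²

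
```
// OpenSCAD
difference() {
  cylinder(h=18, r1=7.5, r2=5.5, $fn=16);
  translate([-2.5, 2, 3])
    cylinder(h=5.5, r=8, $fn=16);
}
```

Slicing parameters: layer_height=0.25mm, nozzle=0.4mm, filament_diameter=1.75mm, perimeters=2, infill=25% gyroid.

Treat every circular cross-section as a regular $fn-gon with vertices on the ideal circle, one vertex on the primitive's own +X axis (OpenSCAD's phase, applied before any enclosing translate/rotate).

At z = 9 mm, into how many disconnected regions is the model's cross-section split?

At z = 9 mm: the cone: at t=0.500 of its height the radius interpolates to r₁+(r₂−r₁)t = 6.500, giving a regular 16-gon of that circumradius; the cylinder at (-2.5, 2) is not intersected at this z (z outside [3, 8.5]); Taking the first minus the rest: none of the subtracted shapes is present at this height, so the cone is unchanged — 1 connected region. The result has 1 disconnected region.

1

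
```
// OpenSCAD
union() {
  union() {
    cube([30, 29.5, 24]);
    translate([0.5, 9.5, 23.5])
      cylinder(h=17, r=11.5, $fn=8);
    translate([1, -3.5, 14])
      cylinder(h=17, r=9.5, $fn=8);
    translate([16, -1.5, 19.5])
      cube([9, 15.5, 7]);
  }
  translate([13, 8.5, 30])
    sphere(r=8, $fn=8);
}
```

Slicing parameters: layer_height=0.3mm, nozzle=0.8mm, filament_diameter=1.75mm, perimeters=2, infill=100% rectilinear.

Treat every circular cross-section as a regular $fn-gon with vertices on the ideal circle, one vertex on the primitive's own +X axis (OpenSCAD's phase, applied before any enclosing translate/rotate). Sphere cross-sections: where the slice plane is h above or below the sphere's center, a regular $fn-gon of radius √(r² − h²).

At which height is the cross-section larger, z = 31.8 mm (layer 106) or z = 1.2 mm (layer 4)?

Layer 106 (z = 31.8): the cube is not intersected at this z (z outside [0, 24]); the cylinder at (0.5, 9.5): section is a regular 8-gon, circumradius r=11.5 (area = (8/2)·11.500²·sin(360°/8) = 374.06 mm²); the cylinder at (1, -3.5) is absent (z outside [14, 31]); the cube at (16, -1.5) does not reach this height (z outside [19.5, 26.5]); Combining (union): only the r=11.5 cylinder at (0.5, 9.5) is present, so the union is just that shape — area = 374.06 mm²; the r=8 sphere at (13, 8.5) slices to a regular 8-gon of circumradius 7.795 (√(r²−h²) with h=1.8 from center) (area = (8/2)·7.795²·sin(360°/8) = 171.86 mm²); Combining (union): the regions partially overlap — summed areas 545.91 mm² minus the doubly-counted overlap 51.14 mm² gives 494.78 mm² — area = 494.78 mm². So its area = 494.78 mm². Layer 4 (z = 1.2): the 30×29.5 cube contributes its full rectangle (area 885.00 mm²); the cylinder at (0.5, 9.5) is absent (z outside [23.5, 40.5]); the cylinder at (1, -3.5) is absent (z outside [14, 31]); the cube at (16, -1.5) is not intersected at this z (z outside [19.5, 26.5]); Merging all regions: only the 30×29.5 cube is present, so the union is just that shape — area = 885.00 mm²; the sphere at (13, 8.5) does not reach this height (|z−center|=28.800 > r=8); Merging all regions: only that combined region is present, so the union is just that shape — area = 885.00 mm². So its area = 885.00 mm². Layer 4 is larger (885.00 vs 494.78 mm²).

layer 4 (z = 1.2 mm)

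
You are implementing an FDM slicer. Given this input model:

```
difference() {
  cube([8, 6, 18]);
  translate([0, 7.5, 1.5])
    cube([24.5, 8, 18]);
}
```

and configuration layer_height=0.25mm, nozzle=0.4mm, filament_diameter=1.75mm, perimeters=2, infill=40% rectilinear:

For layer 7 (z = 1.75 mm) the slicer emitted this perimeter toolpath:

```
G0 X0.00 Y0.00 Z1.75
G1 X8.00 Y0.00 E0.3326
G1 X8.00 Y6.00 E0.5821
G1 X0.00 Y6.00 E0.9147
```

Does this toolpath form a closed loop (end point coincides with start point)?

no

Start point (G0): (0.00, 0.00). End point (last G1): the path does not return to the start — open.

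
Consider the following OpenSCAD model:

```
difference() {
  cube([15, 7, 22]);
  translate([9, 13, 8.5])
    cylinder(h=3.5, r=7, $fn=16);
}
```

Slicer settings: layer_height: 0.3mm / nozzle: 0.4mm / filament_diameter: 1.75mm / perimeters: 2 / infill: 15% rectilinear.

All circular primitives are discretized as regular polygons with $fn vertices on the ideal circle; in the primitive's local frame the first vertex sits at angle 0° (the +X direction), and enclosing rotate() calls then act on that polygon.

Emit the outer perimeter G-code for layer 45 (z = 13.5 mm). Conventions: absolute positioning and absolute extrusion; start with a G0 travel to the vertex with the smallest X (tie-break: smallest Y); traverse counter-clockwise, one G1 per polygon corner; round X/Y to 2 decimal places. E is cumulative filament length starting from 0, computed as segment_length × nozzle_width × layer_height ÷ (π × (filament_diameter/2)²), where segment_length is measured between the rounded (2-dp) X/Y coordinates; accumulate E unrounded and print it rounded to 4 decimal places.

G0 X0.00 Y0.00 Z13.50
G1 X15.00 Y0.00 E0.7484
G1 X15.00 Y7.00 E1.0976
G1 X0.00 Y7.00 E1.8459
G1 X0.00 Y0.00 E2.1952

At z = 13.5 mm: the cube (footprint 15×7) is included at this height; the cylinder at (9, 13) is absent (z outside [8.5, 12]); After the difference (first − rest): none of the subtracted shapes is present at this height, so the 15×7 cube is unchanged — 1 connected region. The outline is a single polygon with 4 vertices. Extrusion per mm of travel: 0.4 × 0.3 / (π × 0.875²) = 0.049890. Accumulating E over each segment gives final E = 2.1952.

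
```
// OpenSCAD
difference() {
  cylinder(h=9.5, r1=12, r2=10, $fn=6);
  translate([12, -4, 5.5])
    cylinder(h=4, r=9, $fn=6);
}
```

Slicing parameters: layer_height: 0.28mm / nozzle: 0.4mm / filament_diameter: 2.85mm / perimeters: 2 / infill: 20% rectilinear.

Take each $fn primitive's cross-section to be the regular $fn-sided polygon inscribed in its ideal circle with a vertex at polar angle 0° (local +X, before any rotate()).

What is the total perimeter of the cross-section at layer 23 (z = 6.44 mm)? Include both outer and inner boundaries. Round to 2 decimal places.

At z = 6.44 mm: the cone: at t=0.678 of its height the radius interpolates to r₁+(r₂−r₁)t = 10.644, giving a regular 6-gon of that circumradius (perimeter = 2·6·10.644·sin(180°/6) = 63.87 mm); the r=9 cylinder at (12, -4) contributes a regular 6-gon of circumradius 9 (perimeter = 2·6·9.000·sin(180°/6) = 54.00 mm); Taking the first minus the rest: starting from the cone, the r=9 cylinder at (12, -4) partially overlaps it — only the 45.59 mm² overlap (of its 210.44 mm²) is removed, clipping the outline — boundary = 64.82 mm. Overall, the cross-section is a single solid region. Total boundary length (outer) = 64.82 mm.

64.82 mm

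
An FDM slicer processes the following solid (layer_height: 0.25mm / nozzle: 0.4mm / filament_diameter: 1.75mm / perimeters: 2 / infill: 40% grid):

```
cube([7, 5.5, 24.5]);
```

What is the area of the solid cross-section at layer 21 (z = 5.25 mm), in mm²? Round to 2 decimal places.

At z = 5.25 mm: the 7×5.5 cube contributes its full rectangle (area 38.50 mm²). Overall, the cross-section is a single solid region. Net area = 38.50 mm².

38.50 mm²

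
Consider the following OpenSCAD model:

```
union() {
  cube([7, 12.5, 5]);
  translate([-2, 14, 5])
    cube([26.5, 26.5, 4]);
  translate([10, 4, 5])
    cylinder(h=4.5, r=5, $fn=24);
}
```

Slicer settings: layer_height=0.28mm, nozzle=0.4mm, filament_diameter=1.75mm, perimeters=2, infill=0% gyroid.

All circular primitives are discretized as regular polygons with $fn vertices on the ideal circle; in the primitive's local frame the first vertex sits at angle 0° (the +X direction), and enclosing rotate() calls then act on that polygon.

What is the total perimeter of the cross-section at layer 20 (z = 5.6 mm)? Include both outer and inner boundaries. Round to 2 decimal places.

At z = 5.6 mm: the cube does not reach this height (z outside [0, 5]); the cube at (-2, 14) (footprint 26.5×26.5) is included at this height (perimeter 106.00 mm); the r=5 cylinder at (10, 4) gives a regular 24-gon of circumradius 5 (constant along its height) (perimeter = 2·24·5.000·sin(180°/24) = 31.33 mm); Combining (union): the 2 present regions are separate (no shared area or edge), so areas and boundary lengths simply add and each stays a separate island — boundary = 137.33 mm. Overall, the cross-section has 2 separate islands. Total boundary length (outer) = 137.33 mm.

137.33 mm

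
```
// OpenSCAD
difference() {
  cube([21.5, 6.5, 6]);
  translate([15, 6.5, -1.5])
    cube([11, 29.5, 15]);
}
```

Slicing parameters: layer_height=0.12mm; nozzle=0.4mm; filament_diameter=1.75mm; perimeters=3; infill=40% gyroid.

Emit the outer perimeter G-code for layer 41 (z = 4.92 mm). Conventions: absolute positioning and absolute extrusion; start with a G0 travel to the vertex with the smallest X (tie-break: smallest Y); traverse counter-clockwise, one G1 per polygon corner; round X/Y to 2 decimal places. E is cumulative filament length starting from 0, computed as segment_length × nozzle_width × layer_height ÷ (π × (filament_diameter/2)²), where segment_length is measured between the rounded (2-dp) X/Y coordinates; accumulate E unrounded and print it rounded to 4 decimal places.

At z = 4.92 mm: the 21.5×6.5 cube contributes its full rectangle; the cube at (15, 6.5) is present — its section is the full 11×29.5 rectangle; Subtracting the remaining from the first: starting from the 21.5×6.5 cube, the 11×29.5 cube at (15, 6.5) misses the remaining region (no effect) — 1 connected region. The outline is a single polygon with 4 vertices. Extrusion per mm of travel: 0.4 × 0.12 / (π × 0.875²) = 0.019956. Accumulating E over each segment gives final E = 1.1175.

G0 X0.00 Y0.00 Z4.92
G1 X21.50 Y0.00 E0.4291
G1 X21.50 Y6.50 E0.5588
G1 X0.00 Y6.50 E0.9878
G1 X0.00 Y0.00 E1.1175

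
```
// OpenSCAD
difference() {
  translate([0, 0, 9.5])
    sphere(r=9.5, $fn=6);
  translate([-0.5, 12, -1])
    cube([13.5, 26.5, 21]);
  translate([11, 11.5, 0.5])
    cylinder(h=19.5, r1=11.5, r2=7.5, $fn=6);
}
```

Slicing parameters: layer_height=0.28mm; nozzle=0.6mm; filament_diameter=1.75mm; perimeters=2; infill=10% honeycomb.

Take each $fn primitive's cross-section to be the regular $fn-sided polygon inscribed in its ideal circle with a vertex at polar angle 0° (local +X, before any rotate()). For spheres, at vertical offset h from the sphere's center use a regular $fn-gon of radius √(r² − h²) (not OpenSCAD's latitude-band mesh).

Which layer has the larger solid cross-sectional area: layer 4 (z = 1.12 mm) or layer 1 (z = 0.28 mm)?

Layer 4 (z = 1.12): the r=9.5 sphere slices to a regular 6-gon of circumradius 4.475 (√(r²−h²) with h=8.38 from center) (area = (6/2)·4.475²·sin(360°/6) = 52.03 mm²); the cube at (-0.5, 12) (footprint 13.5×26.5) is included at this height (area 357.75 mm²); the cone at (11, 11.5): at t=0.032 of its height the radius interpolates to r₁+(r₂−r₁)t = 11.373, giving a regular 6-gon of that circumradius (area = (6/2)·11.373²·sin(360°/6) = 336.04 mm²); Taking the first minus the rest: starting from the r=9.5 sphere (52.03 mm²), the 13.5×26.5 cube at (-0.5, 12) misses the remaining region (no effect); the cone at (11, 11.5) misses the remaining region (no effect) — area = 52.03 mm². So its area = 52.03 mm². Layer 1 (z = 0.28): the r=9.5 sphere slices to a regular 6-gon of circumradius 2.289 (√(r²−h²) with h=9.22 from center) (area = (6/2)·2.289²·sin(360°/6) = 13.62 mm²); the cube at (-0.5, 12) (footprint 13.5×26.5) is included at this height (area 357.75 mm²); the cone at (11, 11.5) is absent (z outside [0.5, 20]); Taking the first minus the rest: starting from the r=9.5 sphere (13.62 mm²), the 13.5×26.5 cube at (-0.5, 12) misses the remaining region (no effect) — area = 13.62 mm². So its area = 13.62 mm². Layer 4 is larger (52.03 vs 13.62 mm²).

layer 4 (z = 1.12 mm)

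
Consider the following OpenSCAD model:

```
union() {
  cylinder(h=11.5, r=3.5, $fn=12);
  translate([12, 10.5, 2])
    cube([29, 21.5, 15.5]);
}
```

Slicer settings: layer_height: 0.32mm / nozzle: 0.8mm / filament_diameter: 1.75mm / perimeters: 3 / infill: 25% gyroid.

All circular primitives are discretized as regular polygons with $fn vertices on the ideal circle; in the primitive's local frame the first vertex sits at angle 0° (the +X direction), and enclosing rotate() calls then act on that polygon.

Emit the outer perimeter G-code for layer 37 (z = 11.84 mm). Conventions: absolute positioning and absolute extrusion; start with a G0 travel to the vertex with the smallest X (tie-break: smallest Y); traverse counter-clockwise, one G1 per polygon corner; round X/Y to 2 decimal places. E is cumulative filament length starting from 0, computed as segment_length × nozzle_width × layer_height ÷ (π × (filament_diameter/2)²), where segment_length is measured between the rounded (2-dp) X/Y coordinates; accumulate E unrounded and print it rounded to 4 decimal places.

At z = 11.84 mm: the cylinder is not intersected at this z (z outside [0, 11.5]); the 29×21.5 cube at (12, 10.5) contributes its full rectangle; Merging all regions: only the 29×21.5 cube at (12, 10.5) is present, so the union is just that shape — 1 connected region. The outline is a single polygon with 4 vertices. Extrusion per mm of travel: 0.8 × 0.32 / (π × 0.875²) = 0.106432. Accumulating E over each segment gives final E = 10.7497.

G0 X12.00 Y10.50 Z11.84
G1 X41.00 Y10.50 E3.0865
G1 X41.00 Y32.00 E5.3748
G1 X12.00 Y32.00 E8.4614
G1 X12.00 Y10.50 E10.7497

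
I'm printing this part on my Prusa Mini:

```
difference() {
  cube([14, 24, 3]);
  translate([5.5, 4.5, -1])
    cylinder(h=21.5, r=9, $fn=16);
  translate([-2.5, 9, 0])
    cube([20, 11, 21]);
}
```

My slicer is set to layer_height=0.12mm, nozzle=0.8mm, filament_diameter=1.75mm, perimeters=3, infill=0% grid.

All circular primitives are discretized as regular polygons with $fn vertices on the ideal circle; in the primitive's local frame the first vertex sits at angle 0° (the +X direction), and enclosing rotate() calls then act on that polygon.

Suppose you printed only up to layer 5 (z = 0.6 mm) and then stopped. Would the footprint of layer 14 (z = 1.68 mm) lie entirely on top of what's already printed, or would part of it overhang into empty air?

Compare the two slices. At z = 0.6: the cube is present — its section is the full 14×24 rectangle (area 336.00 mm²); the r=9 cylinder at (5.5, 4.5) contributes a regular 16-gon of circumradius 9 (area = (16/2)·9.000²·sin(360°/16) = 247.98 mm²); the 20×11 cube at (-2.5, 9) contributes its full rectangle (area 220.00 mm²); Subtracting the remaining from the first: starting from the 14×24 cube (336.00 mm²), the r=9 cylinder at (5.5, 4.5) partially overlaps it — only the 169.21 mm² overlap (of its 247.98 mm²) is removed, clipping the outline; the 20×11 cube at (-2.5, 9) partially overlaps it — only the 109.48 mm² overlap (of its 220.00 mm²) is removed, clipping the outline — area = 57.31 mm². At z = 1.68: the cube (footprint 14×24) is included at this height (area 336.00 mm²); the r=9 cylinder at (5.5, 4.5) contributes a regular 16-gon of circumradius 9 (area = (16/2)·9.000²·sin(360°/16) = 247.98 mm²); the cube at (-2.5, 9) is present — its section is the full 20×11 rectangle (area 220.00 mm²); After the difference (first − rest): starting from the 14×24 cube (336.00 mm²), the r=9 cylinder at (5.5, 4.5) partially overlaps it — only the 169.21 mm² overlap (of its 247.98 mm²) is removed, clipping the outline; the 20×11 cube at (-2.5, 9) partially overlaps it — only the 109.48 mm² overlap (of its 220.00 mm²) is removed, clipping the outline — area = 57.31 mm². Checking containment: the cross-section at z = 1.68 is a subset of the cross-section at z = 0.6.

entirely on top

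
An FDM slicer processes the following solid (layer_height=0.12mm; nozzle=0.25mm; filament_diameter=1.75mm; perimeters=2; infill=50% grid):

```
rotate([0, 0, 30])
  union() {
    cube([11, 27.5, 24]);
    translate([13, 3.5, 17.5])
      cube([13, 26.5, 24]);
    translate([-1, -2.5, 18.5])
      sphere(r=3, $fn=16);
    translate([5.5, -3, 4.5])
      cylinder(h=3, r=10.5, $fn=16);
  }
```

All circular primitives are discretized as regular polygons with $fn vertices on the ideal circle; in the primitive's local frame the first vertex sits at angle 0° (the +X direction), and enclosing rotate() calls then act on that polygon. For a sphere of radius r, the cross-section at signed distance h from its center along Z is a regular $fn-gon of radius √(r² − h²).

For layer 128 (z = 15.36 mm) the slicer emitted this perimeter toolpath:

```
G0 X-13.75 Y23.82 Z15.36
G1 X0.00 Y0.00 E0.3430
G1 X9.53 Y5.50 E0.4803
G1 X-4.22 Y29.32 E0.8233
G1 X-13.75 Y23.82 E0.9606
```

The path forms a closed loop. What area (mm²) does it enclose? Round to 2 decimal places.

302.63 mm²

Apply the shoelace formula to the sequence of (X, Y) vertices; enclosed area = 302.63 mm².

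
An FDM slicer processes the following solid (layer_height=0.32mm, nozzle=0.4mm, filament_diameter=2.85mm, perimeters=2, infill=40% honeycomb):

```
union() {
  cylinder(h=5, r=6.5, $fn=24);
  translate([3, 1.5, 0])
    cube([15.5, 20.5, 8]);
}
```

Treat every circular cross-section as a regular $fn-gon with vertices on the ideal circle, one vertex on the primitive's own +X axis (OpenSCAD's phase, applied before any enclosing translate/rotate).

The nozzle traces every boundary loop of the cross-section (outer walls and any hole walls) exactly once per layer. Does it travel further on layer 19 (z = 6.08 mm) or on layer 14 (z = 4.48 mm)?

Layer 19 (z = 6.08): the cylinder is absent (z outside [0, 5]); the 15.5×20.5 cube at (3, 1.5) contributes its full rectangle (perimeter 72.00 mm); Combining (union): only the 15.5×20.5 cube at (3, 1.5) is present, so the union is just that shape — boundary = 72.00 mm. So its perimeter = 72.00 mm. Layer 14 (z = 4.48): the r=6.5 cylinder gives a regular 24-gon of circumradius 6.5 (constant along its height) (perimeter = 2·24·6.500·sin(180°/24) = 40.72 mm); the cube at (3, 1.5) (footprint 15.5×20.5) is included at this height (perimeter 72.00 mm); Taking the union: the regions partially overlap (shared area 9.04 mm²), so the edge portions inside another operand are dropped and the merged outline is re-measured after clipping — boundary = 99.64 mm. So its perimeter = 99.64 mm. Layer 14 is larger (99.64 vs 72.00 mm).

layer 14 (z = 4.48 mm)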